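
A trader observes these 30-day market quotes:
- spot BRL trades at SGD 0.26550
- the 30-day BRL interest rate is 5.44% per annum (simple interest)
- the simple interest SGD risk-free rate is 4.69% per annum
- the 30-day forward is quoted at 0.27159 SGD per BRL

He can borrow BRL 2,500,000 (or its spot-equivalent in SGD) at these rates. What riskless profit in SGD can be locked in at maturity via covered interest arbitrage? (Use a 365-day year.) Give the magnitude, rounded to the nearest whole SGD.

T = 30/365 years.
Invest the BRL and cover forward: 2,500,000 × 1.00447123 × 0.27159 = SGD 682,010.85.
Convert at spot and invest in SGD: 2,500,000 × 0.26550 × 1.00385479 = SGD 666,308.62.
The quoted forward overvalues BRL, so borrow SGD, buy BRL at spot, deposit the BRL at 5.44%, and sell the proceeds forward at 0.27159.
Arbitrage profit = |682,010.85 − 666,308.62| = SGD 15,702.

SGD 15,702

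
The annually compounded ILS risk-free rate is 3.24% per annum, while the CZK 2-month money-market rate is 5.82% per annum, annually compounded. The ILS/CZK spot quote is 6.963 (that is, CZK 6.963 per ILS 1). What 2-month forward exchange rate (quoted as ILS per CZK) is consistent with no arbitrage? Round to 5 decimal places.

T = 2/12 years.
CZK accumulates by (1 + 0.0582)^(2/12) = 1.0094728.
ILS growth factor: (1 + 0.0324)^(2/12) = 1.0053285.
Forward (CZK per ILS) = 6.963 × 1.0094728 / 1.0053285 = 6.991704.
Quoted the other way: 1/6.991704 = 0.14303 ILS per CZK.

0.14303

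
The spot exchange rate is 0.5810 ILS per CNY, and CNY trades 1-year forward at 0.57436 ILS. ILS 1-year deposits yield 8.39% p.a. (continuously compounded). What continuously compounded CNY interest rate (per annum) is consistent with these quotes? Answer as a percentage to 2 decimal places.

T = 1 year.
By CIP, F/S equals the ILS-to-CNY growth ratio: 0.57436/0.581 = 0.9885714.
The ILS side grows by e^(0.0839×1) = 1.0875201.
Hence g_CNY = 1.1000926.
r = ln(1.1000926)/1 = 0.095394 → 9.54%.

9.54%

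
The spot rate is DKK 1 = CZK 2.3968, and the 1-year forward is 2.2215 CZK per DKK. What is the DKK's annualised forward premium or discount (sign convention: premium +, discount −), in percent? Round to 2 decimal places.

T = 1 year.
DKK trades forward at -7.31392% vs spot over the period.
Per annum: -0.0731392 / 1 = -0.073139 = -7.31%.

-7.31%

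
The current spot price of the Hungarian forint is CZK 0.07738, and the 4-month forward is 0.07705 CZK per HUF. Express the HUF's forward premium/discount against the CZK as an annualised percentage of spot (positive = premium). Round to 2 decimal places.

-1.28%

T = 4/12 years.
Period premium: (0.07705 − 0.07738)/0.07738 = -0.0042647.
Annualise by dividing by T: -0.0042647 / (4/12) = -0.012794 → -1.28%.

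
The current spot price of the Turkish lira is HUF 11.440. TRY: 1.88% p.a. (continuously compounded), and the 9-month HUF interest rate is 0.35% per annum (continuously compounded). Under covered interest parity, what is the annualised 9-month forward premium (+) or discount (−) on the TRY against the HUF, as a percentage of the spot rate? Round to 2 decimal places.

-1.52%

T = 9/12 years.
No-arbitrage forward: 11.44 × 1.0026284 / 1.0141999 = 11.309475 HUF/TRY.
Annualised premium = (F − S)/S × (1/T) = (11.309475 − 11.44)/11.44 ÷ (9/12) = -1.52%.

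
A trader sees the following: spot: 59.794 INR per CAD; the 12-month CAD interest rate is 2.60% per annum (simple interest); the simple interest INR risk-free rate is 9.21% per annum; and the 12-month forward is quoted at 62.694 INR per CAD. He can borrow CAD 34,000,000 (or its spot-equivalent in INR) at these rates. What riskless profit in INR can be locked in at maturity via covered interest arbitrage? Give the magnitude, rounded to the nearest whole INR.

T = 1 year.
Invest the CAD and cover forward: 34,000,000 × 1.026000 × 62.694 = INR 2,187,017,496.00.
Convert at spot and invest in INR: 34,000,000 × 59.794 × 1.092100 = INR 2,220,234,931.60.
The quoted forward undervalues CAD, so borrow CAD, convert to INR at spot, deposit the INR at 9.21%, and buy CAD forward at 62.694 to cover the loan.
The gap between the two covered legs is INR 33,217,436.

INR 33,217,436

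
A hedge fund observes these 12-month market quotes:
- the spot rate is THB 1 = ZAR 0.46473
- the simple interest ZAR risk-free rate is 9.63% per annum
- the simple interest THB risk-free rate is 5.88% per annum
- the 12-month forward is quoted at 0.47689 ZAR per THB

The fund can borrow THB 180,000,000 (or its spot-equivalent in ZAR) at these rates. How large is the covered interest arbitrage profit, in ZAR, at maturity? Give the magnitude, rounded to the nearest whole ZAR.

ZAR 819,426

T = 1 year.
Route A — deposit THB, sell forward: 180,000,000 × 1.058800 × 0.47689 = ZAR 90,887,603.76.
Route B — convert at spot, deposit ZAR: 180,000,000 × 0.46473 × 1.096300 = ZAR 91,707,029.82.
The quoted forward undervalues THB, so borrow THB, convert to ZAR at spot, deposit the ZAR at 9.63%, and buy THB forward at 0.47689 to cover the loan.
Arbitrage profit = |90,887,603.76 − 91,707,029.82| = ZAR 819,426.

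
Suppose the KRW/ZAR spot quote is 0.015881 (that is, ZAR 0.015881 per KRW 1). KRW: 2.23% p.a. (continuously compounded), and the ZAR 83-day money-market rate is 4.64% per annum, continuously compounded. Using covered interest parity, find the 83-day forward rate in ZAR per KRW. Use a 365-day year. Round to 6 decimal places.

T = 83/365 years.
ZAR growth factor: e^(0.0464×83/365) = 1.0106071.
Growth of 1 KRW over T: e^(0.0223×83/365) = 1.0050838.
So F = 0.015881 × 1.0106071 / 1.0050838 = 0.01596827 (ZAR/KRW).

0.015968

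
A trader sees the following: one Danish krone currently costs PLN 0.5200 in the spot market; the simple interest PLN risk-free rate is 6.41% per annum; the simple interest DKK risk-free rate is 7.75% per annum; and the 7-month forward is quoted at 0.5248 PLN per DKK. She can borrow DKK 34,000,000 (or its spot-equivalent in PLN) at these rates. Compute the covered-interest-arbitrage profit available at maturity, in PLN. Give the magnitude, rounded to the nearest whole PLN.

PLN 308,777

T = 7/12 years.
Invest the DKK and cover forward: 34,000,000 × 1.0452083333 × 0.5248 = PLN 18,649,861.33.
Convert at spot and invest in PLN: 34,000,000 × 0.5200 × 1.0373916667 = PLN 18,341,084.67.
The quoted forward overvalues DKK, so borrow PLN, buy DKK at spot, deposit the DKK at 7.75%, and sell the proceeds forward at 0.5248.
Profit = 18,649,861.33 − 18,341,084.67 = PLN 308,777.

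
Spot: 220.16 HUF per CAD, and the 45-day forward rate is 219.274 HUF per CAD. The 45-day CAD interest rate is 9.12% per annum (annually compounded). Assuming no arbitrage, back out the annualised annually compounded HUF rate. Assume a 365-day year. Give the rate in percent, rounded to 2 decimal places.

T = 45/365 years.
F/S = 219.274/220.16 = 0.9959757 = (growth of HUF) / (growth of CAD).
The CAD side grows by (1 + 0.0912)^(45/365) = 1.0108184.
Hence g_HUF = 1.0067506.
Annualise: 1.0067506^(365/45) − 1 = 0.056087 = 5.61%.

5.61%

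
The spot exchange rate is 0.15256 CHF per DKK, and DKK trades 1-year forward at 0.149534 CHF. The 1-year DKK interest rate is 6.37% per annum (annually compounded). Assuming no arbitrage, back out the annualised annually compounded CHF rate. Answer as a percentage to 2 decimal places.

4.26%

T = 1 year.
CIP gives F = S · g_CHF/g_DKK, so g_CHF/g_DKK = 0.149534/0.15256 = 0.9801652.
DKK growth factor: (1 + 0.0637)^1 = 1.063700.
So the CHF growth factor = 1.0426017.
Annualise: 1.0426017^(1/1) − 1 = 0.042602 = 4.26%.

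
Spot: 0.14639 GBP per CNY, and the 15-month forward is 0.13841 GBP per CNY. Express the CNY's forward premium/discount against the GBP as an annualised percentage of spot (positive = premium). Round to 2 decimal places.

-4.36%

T = 15/12 years.
CNY trades forward at -5.45119% vs spot over the period.
Annualise by dividing by T: -0.0545119 / (15/12) = -0.043610 → -4.36%.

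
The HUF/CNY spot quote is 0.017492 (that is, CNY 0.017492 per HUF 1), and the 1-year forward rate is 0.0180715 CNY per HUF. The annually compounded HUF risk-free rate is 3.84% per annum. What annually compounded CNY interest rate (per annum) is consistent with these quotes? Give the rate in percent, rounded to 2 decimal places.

7.28%

T = 1 year.
F/S = 0.0180715/0.017492 = 1.0331294 = (growth of CNY) / (growth of HUF).
The HUF side grows by (1 + 0.0384)^1 = 1.038400.
That pins the CNY growth at 1.0728016.
Annualise: 1.0728016^(1/1) − 1 = 0.072802 = 7.28%.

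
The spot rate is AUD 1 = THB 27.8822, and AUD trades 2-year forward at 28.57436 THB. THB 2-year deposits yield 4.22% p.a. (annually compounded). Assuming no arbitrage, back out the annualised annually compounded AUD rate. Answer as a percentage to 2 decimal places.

T = 2 years.
By CIP, F/S equals the THB-to-AUD growth ratio: 28.57436/27.8822 = 1.0248244.
The THB side grows by (1 + 0.0422)^2 = 1.0861808.
That pins the AUD growth at 1.0598702.
Annualise: 1.0598702^(1/2) − 1 = 0.029500 = 2.95%.

2.95%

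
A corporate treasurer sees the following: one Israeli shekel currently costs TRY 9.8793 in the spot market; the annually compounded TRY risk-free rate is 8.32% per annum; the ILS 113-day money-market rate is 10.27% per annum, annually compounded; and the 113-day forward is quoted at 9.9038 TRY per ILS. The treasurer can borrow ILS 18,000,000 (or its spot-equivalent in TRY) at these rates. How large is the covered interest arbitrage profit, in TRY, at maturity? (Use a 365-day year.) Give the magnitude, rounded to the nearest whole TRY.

T = 113/365 years.
Route A — deposit ILS, sell forward: 18,000,000 × 1.03072862644 × 9.9038 = TRY 183,746,343.07.
Route B — convert at spot, deposit TRY: 18,000,000 × 9.8793 × 1.02505086885 = TRY 182,282,130.88.
The quoted forward overvalues ILS, so borrow TRY, buy ILS at spot, deposit the ILS at 10.27%, and sell the proceeds forward at 9.9038.
Profit = 183,746,343.07 − 182,282,130.88 = TRY 1,464,212.

TRY 1,464,212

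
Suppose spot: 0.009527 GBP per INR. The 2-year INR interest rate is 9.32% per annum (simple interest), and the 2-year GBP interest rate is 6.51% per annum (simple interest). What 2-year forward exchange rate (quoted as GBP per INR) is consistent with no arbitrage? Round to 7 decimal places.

T = 2 years.
GBP accumulates by 1 + 0.0651×2 = 1.130200.
INR growth factor: 1 + 0.0932×2 = 1.186400.
CIP: F = S · (grow GBP)/(grow INR) = 0.009527 × 1.130200/1.186400 = 0.009075704 GBP per INR.

0.0090757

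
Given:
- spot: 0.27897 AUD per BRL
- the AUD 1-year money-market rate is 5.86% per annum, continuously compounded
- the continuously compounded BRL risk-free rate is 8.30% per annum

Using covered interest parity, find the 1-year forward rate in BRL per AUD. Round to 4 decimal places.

T = 1 year.
AUD accumulates by e^(0.0586×1) = 1.060351.
BRL growth factor: e^(0.0830×1) = 1.0865418.
Forward (AUD per BRL) = 0.27897 × 1.060351 / 1.0865418 = 0.2722455.
Invert for BRL per AUD: 1 / 0.2722455 = 3.6732.

3.6732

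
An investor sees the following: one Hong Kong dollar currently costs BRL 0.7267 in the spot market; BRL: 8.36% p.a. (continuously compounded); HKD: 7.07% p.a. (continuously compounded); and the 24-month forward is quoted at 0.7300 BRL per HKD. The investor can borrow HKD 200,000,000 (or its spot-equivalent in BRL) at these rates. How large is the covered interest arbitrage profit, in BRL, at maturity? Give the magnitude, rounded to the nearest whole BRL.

BRL 3,615,264

T = 2 years.
Route A — deposit HKD, sell forward: 200,000,000 × 1.15188530997 × 0.7300 = BRL 168,175,255.26.
Route B — convert at spot, deposit BRL: 200,000,000 × 0.7267 × 1.1819906398 = BRL 171,790,519.59.
The quoted forward undervalues HKD, so borrow HKD, convert to BRL at spot, deposit the BRL at 8.36%, and buy HKD forward at 0.7300 to cover the loan.
The gap between the two covered legs is BRL 3,615,264.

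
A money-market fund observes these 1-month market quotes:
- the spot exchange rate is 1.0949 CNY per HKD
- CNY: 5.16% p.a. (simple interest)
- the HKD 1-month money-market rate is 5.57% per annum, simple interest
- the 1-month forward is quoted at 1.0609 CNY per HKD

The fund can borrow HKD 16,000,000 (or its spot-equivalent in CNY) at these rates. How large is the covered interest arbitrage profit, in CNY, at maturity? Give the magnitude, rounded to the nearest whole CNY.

T = 1/12 years.
Route A — deposit HKD, sell forward: 16,000,000 × 1.0046416667 × 1.0609 = CNY 17,053,189.51.
Route B — convert at spot, deposit CNY: 16,000,000 × 1.0949 × 1.004300 = CNY 17,593,729.12.
The quoted forward undervalues HKD, so borrow HKD, convert to CNY at spot, deposit the CNY at 5.16%, and buy HKD forward at 1.0609 to cover the loan.
Arbitrage profit = |17,053,189.51 − 17,593,729.12| = CNY 540,540.

CNY 540,540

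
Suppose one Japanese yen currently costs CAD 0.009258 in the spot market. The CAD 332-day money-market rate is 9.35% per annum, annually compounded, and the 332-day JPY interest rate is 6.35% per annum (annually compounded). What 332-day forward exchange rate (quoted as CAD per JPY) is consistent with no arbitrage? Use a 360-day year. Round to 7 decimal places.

0.0094986

T = 332/360 years.
Growth of 1 CAD over T: (1 + 0.0935)^(332/360) = 1.0859243.
JPY growth factor: (1 + 0.0635)^(332/360) = 1.0584197.
CIP: F = S · (grow CAD)/(grow JPY) = 0.009258 × 1.0859243/1.0584197 = 0.009498583 CAD per JPY.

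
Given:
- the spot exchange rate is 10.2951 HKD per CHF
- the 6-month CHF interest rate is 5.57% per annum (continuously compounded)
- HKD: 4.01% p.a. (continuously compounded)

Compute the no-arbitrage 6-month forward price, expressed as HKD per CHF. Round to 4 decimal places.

T = 6/12 years.
Growth of 1 HKD over T: e^(0.0401×6/12) = 1.02025235.
Growth of 1 CHF over T: e^(0.0557×6/12) = 1.02824144.
Forward (HKD per CHF) = 10.2951 × 1.02025235 / 1.02824144 = 10.215111.

10.2151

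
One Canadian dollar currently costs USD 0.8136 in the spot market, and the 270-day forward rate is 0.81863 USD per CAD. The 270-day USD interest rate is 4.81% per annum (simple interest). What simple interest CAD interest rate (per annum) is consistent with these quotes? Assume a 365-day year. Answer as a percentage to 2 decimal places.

3.95%

T = 270/365 years.
By CIP, F/S equals the USD-to-CAD growth ratio: 0.81863/0.8136 = 1.0061824.
USD growth factor: 1 + 0.0481×270/365 = 1.0355808.
That pins the CAD growth at 1.0292178.
(1.0292178 − 1)/T = 0.039498, i.e. 3.95%.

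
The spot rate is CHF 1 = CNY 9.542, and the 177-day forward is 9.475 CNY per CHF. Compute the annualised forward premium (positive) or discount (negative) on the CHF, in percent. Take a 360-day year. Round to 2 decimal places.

T = 177/360 years.
(F − S)/S = (9.475 − 9.542)/9.542 = -0.0070216.
×(1/T) gives -1.43% p.a.

-1.43%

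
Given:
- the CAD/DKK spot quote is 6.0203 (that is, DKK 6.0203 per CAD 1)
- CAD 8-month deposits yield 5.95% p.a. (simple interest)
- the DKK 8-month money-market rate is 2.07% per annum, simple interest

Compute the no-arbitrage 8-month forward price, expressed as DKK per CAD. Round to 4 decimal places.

T = 8/12 years.
DKK growth factor: 1 + 0.0207×8/12 = 1.013800.
Growth of 1 CAD over T: 1 + 0.0595×8/12 = 1.0396667.
So F = 6.0203 × 1.013800 / 1.0396667 = 5.870516 (DKK/CAD).

5.8705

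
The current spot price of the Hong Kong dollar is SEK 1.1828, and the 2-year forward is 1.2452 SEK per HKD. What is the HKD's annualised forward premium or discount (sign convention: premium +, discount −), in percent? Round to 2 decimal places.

+2.64%

T = 2 years.
HKD trades forward at +5.27562% vs spot over the period.
Per annum: 0.0527562 / 2 = 0.026378 = 2.64%.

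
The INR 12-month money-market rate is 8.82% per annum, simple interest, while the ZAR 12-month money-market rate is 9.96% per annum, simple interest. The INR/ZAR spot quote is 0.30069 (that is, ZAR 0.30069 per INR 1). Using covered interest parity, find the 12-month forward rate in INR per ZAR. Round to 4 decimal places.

3.2912

T = 1 year.
ZAR accumulates by 1 + 0.0996×1 = 1.099600.
Growth of 1 INR over T: 1 + 0.0882×1 = 1.088200.
So F = 0.30069 × 1.099600 / 1.088200 = 0.3038400 (ZAR/INR).
Quoted the other way: 1/0.3038400 = 3.2912 INR per ZAR.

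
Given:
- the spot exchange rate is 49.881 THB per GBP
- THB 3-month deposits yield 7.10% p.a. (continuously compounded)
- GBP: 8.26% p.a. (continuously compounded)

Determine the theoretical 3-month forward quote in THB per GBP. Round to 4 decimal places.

T = 3/12 years.
THB accumulates by e^(0.0710×3/12) = 1.01790847.
Growth of 1 GBP over T: e^(0.0826×3/12) = 1.02086469.
CIP: F = S · (grow THB)/(grow GBP) = 49.881 × 1.01790847/1.02086469 = 49.736555 THB per GBP.

49.7366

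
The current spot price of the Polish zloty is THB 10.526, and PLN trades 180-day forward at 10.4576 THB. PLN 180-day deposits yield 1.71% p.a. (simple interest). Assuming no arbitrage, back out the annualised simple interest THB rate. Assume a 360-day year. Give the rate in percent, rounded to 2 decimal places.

T = 180/360 years.
By CIP, F/S equals the THB-to-PLN growth ratio: 10.4576/10.526 = 0.9935018.
PLN growth factor: 1 + 0.0171×180/360 = 1.008550.
That pins the THB growth at 1.0019962.
(1.0019962 − 1)/T = 0.003992, i.e. 0.40%.

0.40%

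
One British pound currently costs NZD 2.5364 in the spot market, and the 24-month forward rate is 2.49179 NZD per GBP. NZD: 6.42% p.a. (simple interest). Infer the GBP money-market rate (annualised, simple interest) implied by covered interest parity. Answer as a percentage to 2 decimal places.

T = 2 years.
CIP gives F = S · g_NZD/g_GBP, so g_NZD/g_GBP = 2.49179/2.5364 = 0.9824121.
NZD growth factor: 1 + 0.0642×2 = 1.128400.
So the GBP growth factor = 1.1486015.
(1.1486015 − 1)/T = 0.074301, i.e. 7.43%.

7.43%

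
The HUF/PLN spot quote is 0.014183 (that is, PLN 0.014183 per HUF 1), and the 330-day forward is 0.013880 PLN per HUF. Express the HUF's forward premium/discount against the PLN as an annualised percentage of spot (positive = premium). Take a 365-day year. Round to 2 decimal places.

-2.36%

T = 330/365 years.
(F − S)/S = (0.013880 − 0.014183)/0.014183 = -0.0213636.
×(1/T) gives -2.36% p.a.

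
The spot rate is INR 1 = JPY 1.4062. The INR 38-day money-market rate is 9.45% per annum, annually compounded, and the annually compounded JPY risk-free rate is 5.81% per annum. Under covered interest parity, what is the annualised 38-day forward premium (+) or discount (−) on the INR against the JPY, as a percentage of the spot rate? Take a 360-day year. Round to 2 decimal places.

T = 38/360 years.
No-arbitrage forward: 1.4062 × 1.005979 / 1.009577 = 1.4011885 JPY/INR.
Annualised premium = (F − S)/S × (1/T) = (1.4011885 − 1.4062)/1.4062 ÷ (38/360) = -3.38%.

-3.38%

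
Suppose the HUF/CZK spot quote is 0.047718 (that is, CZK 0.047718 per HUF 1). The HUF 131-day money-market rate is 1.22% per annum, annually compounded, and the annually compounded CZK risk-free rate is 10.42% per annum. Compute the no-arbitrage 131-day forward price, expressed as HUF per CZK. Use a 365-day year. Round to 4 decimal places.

T = 131/365 years.
CZK accumulates by (1 + 0.1042)^(131/365) = 1.03621533.
HUF accumulates by (1 + 0.0122)^(131/365) = 1.00436162.
So F = 0.047718 × 1.03621533 / 1.00436162 = 0.049231394 (CZK/HUF).
Invert for HUF per CZK: 1 / 0.049231394 = 20.3122.

20.3122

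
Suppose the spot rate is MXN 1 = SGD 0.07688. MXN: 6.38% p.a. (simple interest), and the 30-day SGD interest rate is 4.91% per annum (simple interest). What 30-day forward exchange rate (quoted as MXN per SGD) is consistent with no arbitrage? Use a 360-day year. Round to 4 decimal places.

13.0232

T = 30/360 years.
SGD accumulates by 1 + 0.0491×30/360 = 1.00409167.
MXN accumulates by 1 + 0.0638×30/360 = 1.00531667.
Forward (SGD per MXN) = 0.07688 × 1.00409167 / 1.00531667 = 0.076786320.
Quoted the other way: 1/0.076786320 = 13.0232 MXN per SGD.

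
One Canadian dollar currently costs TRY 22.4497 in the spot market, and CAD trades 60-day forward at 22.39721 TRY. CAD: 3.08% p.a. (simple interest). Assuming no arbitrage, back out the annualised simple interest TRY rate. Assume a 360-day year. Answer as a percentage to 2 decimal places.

T = 60/360 years.
CIP gives F = S · g_TRY/g_CAD, so g_TRY/g_CAD = 22.39721/22.4497 = 0.9976619.
CAD growth factor: 1 + 0.0308×60/360 = 1.0051333.
Hence g_TRY = 1.0027832.
r = (1.0027832 − 1)/(60/360) = 0.016699 → 1.67%.

1.67%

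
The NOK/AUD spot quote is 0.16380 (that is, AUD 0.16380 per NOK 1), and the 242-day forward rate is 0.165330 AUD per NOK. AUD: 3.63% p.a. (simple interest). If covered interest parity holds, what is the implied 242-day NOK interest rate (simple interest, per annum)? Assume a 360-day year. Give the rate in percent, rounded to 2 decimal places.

2.22%

T = 242/360 years.
By CIP, F/S equals the AUD-to-NOK growth ratio: 0.16533/0.1638 = 1.0093407.
AUD growth factor: 1 + 0.0363×242/360 = 1.0244017.
That pins the NOK growth at 1.0149216.
(1.0149216 − 1)/T = 0.022197, i.e. 2.22%.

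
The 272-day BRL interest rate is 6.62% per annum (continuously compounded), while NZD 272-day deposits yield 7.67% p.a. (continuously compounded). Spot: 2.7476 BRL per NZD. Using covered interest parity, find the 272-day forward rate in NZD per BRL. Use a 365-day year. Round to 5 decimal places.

T = 272/365 years.
BRL growth factor: e^(0.0662×272/365) = 1.0505697.
NZD growth factor: e^(0.0767×272/365) = 1.0588223.
Forward (BRL per NZD) = 2.7476 × 1.0505697 / 1.0588223 = 2.726185.
Invert for NZD per BRL: 1 / 2.726185 = 0.36681.

0.36681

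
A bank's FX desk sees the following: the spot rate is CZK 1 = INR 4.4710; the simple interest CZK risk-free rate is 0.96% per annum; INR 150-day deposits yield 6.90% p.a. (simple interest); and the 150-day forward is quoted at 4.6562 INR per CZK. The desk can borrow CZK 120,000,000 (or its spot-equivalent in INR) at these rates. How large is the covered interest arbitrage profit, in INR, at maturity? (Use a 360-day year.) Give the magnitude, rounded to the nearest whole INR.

T = 150/360 years.
Keep in CZK, deliver into the forward: 120,000,000·1.004000·4.6562 = INR 560,978,976.00.
Swap to INR now, deposit: 120,000,000·4.4710·1.028750 = INR 551,944,950.00.
The quoted forward overvalues CZK, so borrow INR, buy CZK at spot, deposit the CZK at 0.96%, and sell the proceeds forward at 4.6562.
The gap between the two covered legs is INR 9,034,026.

INR 9,034,026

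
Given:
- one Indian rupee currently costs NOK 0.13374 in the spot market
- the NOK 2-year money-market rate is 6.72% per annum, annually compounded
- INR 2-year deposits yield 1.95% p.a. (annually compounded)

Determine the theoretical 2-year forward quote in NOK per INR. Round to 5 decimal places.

0.14655

T = 2 years.
NOK accumulates by (1 + 0.0672)^2 = 1.1389158.
INR accumulates by (1 + 0.0195)^2 = 1.0393803.
Forward (NOK per INR) = 0.13374 × 1.1389158 / 1.0393803 = 0.1465475.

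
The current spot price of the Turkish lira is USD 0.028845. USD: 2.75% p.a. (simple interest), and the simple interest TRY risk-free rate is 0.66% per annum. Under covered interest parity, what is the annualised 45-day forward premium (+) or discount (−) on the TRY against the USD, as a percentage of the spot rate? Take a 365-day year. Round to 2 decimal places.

T = 45/365 years.
No-arbitrage forward: 0.028845 × 1.0033904 / 1.0008137 = 0.028919264 USD/TRY.
(F − S)/S ÷ T = (0.028919264 − 0.028845)/0.028845/(45/365) = 0.020883 → 2.09%.

+2.09%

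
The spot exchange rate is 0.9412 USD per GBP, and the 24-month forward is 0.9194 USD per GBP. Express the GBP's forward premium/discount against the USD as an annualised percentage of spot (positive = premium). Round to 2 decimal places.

-1.16%

T = 2 years.
GBP trades forward at -2.31619% vs spot over the period.
Annualise by dividing by T: -0.0231619 / 2 = -0.011581 → -1.16%.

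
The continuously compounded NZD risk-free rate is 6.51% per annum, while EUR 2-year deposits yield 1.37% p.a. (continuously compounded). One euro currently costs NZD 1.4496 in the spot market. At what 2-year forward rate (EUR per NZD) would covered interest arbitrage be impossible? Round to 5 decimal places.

0.62245

T = 2 years.
NZD growth factor: e^(0.0651×2) = 1.1390562.
EUR accumulates by e^(0.0137×2) = 1.0277788.
Forward (NZD per EUR) = 1.4496 × 1.1390562 / 1.0277788 = 1.606548.
Quoted the other way: 1/1.606548 = 0.62245 EUR per NZD.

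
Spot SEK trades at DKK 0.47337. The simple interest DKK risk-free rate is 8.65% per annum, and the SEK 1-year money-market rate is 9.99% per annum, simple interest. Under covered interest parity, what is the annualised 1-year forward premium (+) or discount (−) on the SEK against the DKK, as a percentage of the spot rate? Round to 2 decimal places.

T = 1 year.
CIP forward (DKK per SEK) = 0.47337 × 1.086500/1.099900 = 0.46760297.
Annualised premium = (F − S)/S × (1/T) = (0.46760297 − 0.47337)/0.47337 ÷ 1 = -1.22%.

-1.22%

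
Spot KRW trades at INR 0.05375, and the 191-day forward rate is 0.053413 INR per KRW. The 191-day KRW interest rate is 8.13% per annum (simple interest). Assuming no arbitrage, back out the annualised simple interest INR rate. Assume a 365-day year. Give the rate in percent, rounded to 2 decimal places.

6.88%

T = 191/365 years.
By CIP, F/S equals the INR-to-KRW growth ratio: 0.053413/0.05375 = 0.9937302.
KRW growth factor: 1 + 0.0813×191/365 = 1.0425433.
So the INR growth factor = 1.0360068.
r = (1.0360068 − 1)/(191/365) = 0.068809 → 6.88%.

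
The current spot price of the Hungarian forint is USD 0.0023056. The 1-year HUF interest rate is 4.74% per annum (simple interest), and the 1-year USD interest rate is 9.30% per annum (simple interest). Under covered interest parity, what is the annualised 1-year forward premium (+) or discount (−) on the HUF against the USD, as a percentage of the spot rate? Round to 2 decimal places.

T = 1 year.
F = S · g_USD/g_HUF = 0.0023056 × 1.093000/1.047400 = 0.0024059775.
(F − S)/S ÷ T = (0.0024059775 − 0.0023056)/0.0023056/1 = 0.043536 → 4.35%.

+4.35%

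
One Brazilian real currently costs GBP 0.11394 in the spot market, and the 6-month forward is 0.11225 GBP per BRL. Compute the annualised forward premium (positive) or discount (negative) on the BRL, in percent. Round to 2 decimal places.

-2.97%

T = 6/12 years.
(F − S)/S = (0.11225 − 0.11394)/0.11394 = -0.0148324.
Per annum: -0.0148324 / (6/12) = -0.029665 = -2.97%.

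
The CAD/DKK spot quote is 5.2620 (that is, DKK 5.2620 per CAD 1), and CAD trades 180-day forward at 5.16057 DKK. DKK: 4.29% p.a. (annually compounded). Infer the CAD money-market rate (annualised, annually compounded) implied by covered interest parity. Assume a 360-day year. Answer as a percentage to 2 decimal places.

8.43%

T = 180/360 years.
F/S = 5.16057/5.262 = 0.9807241 = (growth of DKK) / (growth of CAD).
DKK growth factor: (1 + 0.0429)^(180/360) = 1.0212248.
That pins the CAD growth at 1.0412967.
Annualise: 1.0412967^(360/180) − 1 = 0.084299 = 8.43%.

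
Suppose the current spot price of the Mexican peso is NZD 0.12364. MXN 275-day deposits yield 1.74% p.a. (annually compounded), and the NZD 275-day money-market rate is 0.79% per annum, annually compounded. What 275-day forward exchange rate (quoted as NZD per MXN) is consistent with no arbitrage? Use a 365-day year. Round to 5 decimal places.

T = 275/365 years.
NZD accumulates by (1 + 0.0079)^(275/365) = 1.0059463.
Growth of 1 MXN over T: (1 + 0.0174)^(275/365) = 1.0130817.
CIP: F = S · (grow NZD)/(grow MXN) = 0.12364 × 1.0059463/1.0130817 = 0.1227692 NZD per MXN.

0.12277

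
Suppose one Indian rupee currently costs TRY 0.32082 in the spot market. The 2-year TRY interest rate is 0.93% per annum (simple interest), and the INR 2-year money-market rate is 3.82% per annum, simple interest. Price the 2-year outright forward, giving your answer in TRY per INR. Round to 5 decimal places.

T = 2 years.
TRY accumulates by 1 + 0.0093×2 = 1.018600.
Growth of 1 INR over T: 1 + 0.0382×2 = 1.076400.
So F = 0.32082 × 1.018600 / 1.076400 = 0.3035928 (TRY/INR).

0.30359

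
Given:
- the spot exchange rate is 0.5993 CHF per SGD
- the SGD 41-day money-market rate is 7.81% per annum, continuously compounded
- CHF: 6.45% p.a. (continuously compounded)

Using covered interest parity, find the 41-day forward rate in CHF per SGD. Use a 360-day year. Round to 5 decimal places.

0.59837

T = 41/360 years.
CHF accumulates by e^(0.0645×41/360) = 1.0073729.
Growth of 1 SGD over T: e^(0.0781×41/360) = 1.0089344.
Forward (CHF per SGD) = 0.5993 × 1.0073729 / 1.0089344 = 0.5983725.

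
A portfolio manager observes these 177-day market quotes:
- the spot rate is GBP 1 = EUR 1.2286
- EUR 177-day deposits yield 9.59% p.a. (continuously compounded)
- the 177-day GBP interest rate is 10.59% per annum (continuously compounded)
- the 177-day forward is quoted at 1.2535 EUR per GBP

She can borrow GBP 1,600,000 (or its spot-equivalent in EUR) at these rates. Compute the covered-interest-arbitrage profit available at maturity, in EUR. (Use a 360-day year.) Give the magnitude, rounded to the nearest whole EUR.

EUR 52,126

T = 177/360 years.
Keep in GBP, deliver into the forward: 1,600,000·1.053446848·1.2535 = EUR 2,112,793.00.
Swap to EUR now, deposit: 1,600,000·1.2286·1.048280113 = EUR 2,060,667.11.
The quoted forward overvalues GBP, so borrow EUR, buy GBP at spot, deposit the GBP at 10.59%, and sell the proceeds forward at 1.2535.
Profit = 2,112,793.00 − 2,060,667.11 = EUR 52,126.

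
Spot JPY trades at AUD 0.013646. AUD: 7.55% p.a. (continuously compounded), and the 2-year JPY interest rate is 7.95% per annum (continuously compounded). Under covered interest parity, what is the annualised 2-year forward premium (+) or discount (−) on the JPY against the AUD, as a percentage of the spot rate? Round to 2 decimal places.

-0.40%

T = 2 years.
No-arbitrage forward: 0.013646 × 1.1629967 / 1.1723379 = 0.013537269 AUD/JPY.
Annualised premium = (F − S)/S × (1/T) = (0.013537269 − 0.013646)/0.013646 ÷ 2 = -0.40%.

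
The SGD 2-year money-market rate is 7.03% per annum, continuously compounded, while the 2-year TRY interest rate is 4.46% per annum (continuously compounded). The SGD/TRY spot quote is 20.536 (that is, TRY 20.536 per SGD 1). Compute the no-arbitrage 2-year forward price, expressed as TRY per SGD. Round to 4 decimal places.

T = 2 years.
TRY growth factor: e^(0.0446×2) = 1.09329929.
SGD accumulates by e^(0.0703×2) = 1.15096417.
CIP: F = S · (grow TRY)/(grow SGD) = 20.536 × 1.09329929/1.15096417 = 19.507118 TRY per SGD.

19.5071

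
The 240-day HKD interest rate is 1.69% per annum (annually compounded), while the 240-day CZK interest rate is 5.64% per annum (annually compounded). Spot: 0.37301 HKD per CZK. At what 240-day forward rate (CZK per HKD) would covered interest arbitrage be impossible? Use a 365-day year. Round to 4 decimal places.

T = 240/365 years.
HKD accumulates by (1 + 0.0169)^(240/365) = 1.0110804.
Growth of 1 CZK over T: (1 + 0.0564)^(240/365) = 1.0367355.
Forward (HKD per CZK) = 0.37301 × 1.0110804 / 1.0367355 = 0.3637795.
Quoted the other way: 1/0.3637795 = 2.7489 CZK per HKD.

2.7489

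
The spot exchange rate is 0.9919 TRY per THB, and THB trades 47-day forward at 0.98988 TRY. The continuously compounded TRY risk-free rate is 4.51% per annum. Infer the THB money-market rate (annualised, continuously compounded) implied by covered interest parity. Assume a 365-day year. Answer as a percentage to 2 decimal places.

6.09%

T = 47/365 years.
F/S = 0.98988/0.9919 = 0.9979635 = (growth of TRY) / (growth of THB).
TRY growth factor: e^(0.0451×47/365) = 1.0058243.
So the THB growth factor = 1.0078768.
r = ln(1.0078768)/(47/365) = 0.060931 → 6.09%.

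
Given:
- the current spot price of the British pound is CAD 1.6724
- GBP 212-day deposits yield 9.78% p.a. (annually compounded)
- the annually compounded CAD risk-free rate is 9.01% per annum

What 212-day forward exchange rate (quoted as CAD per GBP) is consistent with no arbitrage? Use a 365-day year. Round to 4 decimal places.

1.6656

T = 212/365 years.
CAD accumulates by (1 + 0.0901)^(212/365) = 1.0513838.
Growth of 1 GBP over T: (1 + 0.0978)^(212/365) = 1.0556909.
CIP: F = S · (grow CAD)/(grow GBP) = 1.6724 × 1.0513838/1.0556909 = 1.665577 CAD per GBP.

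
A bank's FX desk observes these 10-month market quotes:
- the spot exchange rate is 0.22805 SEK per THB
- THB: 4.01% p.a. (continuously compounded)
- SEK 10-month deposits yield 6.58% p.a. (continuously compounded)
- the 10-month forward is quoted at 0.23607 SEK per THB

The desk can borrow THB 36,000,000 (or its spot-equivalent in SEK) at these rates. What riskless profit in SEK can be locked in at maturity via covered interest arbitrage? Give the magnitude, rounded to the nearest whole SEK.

SEK 114,769

T = 10/12 years.
Keep in THB, deliver into the forward: 36,000,000·1.033981275·0.23607 = SEK 8,787,310.55.
Swap to SEK now, deposit: 36,000,000·0.22805·1.056364539 = SEK 8,672,541.59.
The quoted forward overvalues THB, so borrow SEK, buy THB at spot, deposit the THB at 4.01%, and sell the proceeds forward at 0.23607.
Arbitrage profit = |8,787,310.55 − 8,672,541.59| = SEK 114,769.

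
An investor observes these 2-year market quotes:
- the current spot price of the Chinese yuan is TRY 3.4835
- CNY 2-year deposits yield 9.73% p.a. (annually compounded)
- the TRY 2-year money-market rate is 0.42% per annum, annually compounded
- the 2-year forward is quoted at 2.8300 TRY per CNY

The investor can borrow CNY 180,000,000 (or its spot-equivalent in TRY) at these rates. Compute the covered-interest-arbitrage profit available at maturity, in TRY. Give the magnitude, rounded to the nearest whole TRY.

T = 2 years.
Keep in CNY, deliver into the forward: 180,000,000·1.20406729·2.8300 = TRY 613,351,877.53.
Swap to TRY now, deposit: 180,000,000·3.4835·1.00841764 = TRY 632,308,112.81.
The quoted forward undervalues CNY, so borrow CNY, convert to TRY at spot, deposit the TRY at 0.42%, and buy CNY forward at 2.8300 to cover the loan.
Arbitrage profit = |613,351,877.53 − 632,308,112.81| = TRY 18,956,235.

TRY 18,956,235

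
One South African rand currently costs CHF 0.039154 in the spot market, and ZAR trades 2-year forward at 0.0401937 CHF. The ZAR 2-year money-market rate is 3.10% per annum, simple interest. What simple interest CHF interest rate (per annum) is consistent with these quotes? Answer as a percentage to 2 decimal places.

4.51%

T = 2 years.
F/S = 0.0401937/0.039154 = 1.0265541 = (growth of CHF) / (growth of ZAR).
ZAR growth factor: 1 + 0.0310×2 = 1.062000.
That pins the CHF growth at 1.0902005.
r = (1.0902005 − 1)/2 = 0.045100 → 4.51%.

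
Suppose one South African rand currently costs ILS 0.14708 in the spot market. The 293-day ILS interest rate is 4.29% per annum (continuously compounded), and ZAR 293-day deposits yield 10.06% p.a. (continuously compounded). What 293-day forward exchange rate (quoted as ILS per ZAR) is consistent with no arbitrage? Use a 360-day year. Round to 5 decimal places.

0.14033

T = 293/360 years.
Growth of 1 ILS over T: e^(0.0429×293/360) = 1.0355325.
ZAR growth factor: e^(0.1006×293/360) = 1.0853225.
Forward (ILS per ZAR) = 0.14708 × 1.0355325 / 1.0853225 = 0.1403326.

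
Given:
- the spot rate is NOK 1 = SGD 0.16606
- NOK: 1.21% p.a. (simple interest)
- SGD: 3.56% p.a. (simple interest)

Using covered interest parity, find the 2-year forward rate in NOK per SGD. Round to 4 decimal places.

T = 2 years.
SGD growth factor: 1 + 0.0356×2 = 1.071200.
NOK growth factor: 1 + 0.0121×2 = 1.024200.
So F = 0.16606 × 1.071200 / 1.024200 = 0.1736804 (SGD/NOK).
Invert for NOK per SGD: 1 / 0.1736804 = 5.7577.

5.7577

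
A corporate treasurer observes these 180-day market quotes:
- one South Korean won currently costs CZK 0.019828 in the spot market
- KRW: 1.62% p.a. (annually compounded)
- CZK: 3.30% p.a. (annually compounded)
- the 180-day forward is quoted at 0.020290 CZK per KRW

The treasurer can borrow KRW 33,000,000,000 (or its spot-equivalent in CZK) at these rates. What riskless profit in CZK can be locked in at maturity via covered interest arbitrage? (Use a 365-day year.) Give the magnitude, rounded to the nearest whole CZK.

CZK 10,012,594

T = 180/365 years.
Keep in KRW, deliver into the forward: 33,000,000,000·1.00795650646·0.020290 = CZK 674,897,438.03.
Swap to CZK now, deposit: 33,000,000,000·0.019828·1.01614008344 = CZK 664,884,843.96.
The quoted forward overvalues KRW, so borrow CZK, buy KRW at spot, deposit the KRW at 1.62%, and sell the proceeds forward at 0.020290.
Profit = 674,897,438.03 − 664,884,843.96 = CZK 10,012,594.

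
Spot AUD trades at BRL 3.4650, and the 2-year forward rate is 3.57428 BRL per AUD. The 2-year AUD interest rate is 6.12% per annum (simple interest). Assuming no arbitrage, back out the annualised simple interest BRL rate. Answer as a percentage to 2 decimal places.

T = 2 years.
By CIP, F/S equals the BRL-to-AUD growth ratio: 3.57428/3.465 = 1.0315382.
The AUD side grows by 1 + 0.0612×2 = 1.122400.
Hence g_BRL = 1.1577985.
r = (1.1577985 − 1)/2 = 0.078899 → 7.89%.

7.89%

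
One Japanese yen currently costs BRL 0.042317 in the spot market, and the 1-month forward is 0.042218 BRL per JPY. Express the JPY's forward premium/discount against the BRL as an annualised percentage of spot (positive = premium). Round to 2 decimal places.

T = 1/12 years.
(F − S)/S = (0.042218 − 0.042317)/0.042317 = -0.0023395.
×(1/T) gives -2.81% p.a.

-2.81%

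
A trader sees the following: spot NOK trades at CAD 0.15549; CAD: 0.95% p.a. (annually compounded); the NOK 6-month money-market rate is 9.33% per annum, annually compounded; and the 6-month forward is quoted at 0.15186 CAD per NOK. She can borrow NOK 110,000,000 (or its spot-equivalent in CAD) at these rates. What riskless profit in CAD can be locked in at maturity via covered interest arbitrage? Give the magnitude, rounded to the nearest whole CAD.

T = 6/12 years.
Route A — deposit NOK, sell forward: 110,000,000 × 1.0456098699 × 0.15186 = CAD 17,466,494.63.
Route B — convert at spot, deposit CAD: 110,000,000 × 0.15549 × 1.004738772 = CAD 17,184,951.48.
The quoted forward overvalues NOK, so borrow CAD, buy NOK at spot, deposit the NOK at 9.33%, and sell the proceeds forward at 0.15186.
Arbitrage profit = |17,466,494.63 − 17,184,951.48| = CAD 281,543.

CAD 281,543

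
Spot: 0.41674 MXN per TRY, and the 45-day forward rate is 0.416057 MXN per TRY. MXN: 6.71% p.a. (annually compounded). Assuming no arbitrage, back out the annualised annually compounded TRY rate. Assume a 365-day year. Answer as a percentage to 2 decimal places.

8.14%

T = 45/365 years.
By CIP, F/S equals the MXN-to-TRY growth ratio: 0.416057/0.41674 = 0.9983611.
The MXN side grows by (1 + 0.0671)^(45/365) = 1.008039.
Hence g_TRY = 1.0096938.
r = 1.0096938^(365/45) − 1 = 0.081392 → 8.14%.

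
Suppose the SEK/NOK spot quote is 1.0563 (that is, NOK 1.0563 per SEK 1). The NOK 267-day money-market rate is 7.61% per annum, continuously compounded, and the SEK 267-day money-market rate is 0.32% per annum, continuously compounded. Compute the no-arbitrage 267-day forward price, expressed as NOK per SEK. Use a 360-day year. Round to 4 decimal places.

T = 267/360 years.
Growth of 1 NOK over T: e^(0.0761×267/360) = 1.058064.
Growth of 1 SEK over T: e^(0.0032×267/360) = 1.0023762.
CIP: F = S · (grow NOK)/(grow SEK) = 1.0563 × 1.058064/1.0023762 = 1.114984 NOK per SEK.

1.1150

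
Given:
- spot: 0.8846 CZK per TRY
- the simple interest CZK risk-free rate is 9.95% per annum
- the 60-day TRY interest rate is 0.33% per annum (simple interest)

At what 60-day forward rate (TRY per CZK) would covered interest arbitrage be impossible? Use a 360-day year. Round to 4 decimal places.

T = 60/360 years.
Growth of 1 CZK over T: 1 + 0.0995×60/360 = 1.0165833.
Growth of 1 TRY over T: 1 + 0.0033×60/360 = 1.000550.
CIP: F = S · (grow CZK)/(grow TRY) = 0.8846 × 1.0165833/1.000550 = 0.8987753 CZK per TRY.
Quoted the other way: 1/0.8987753 = 1.1126 TRY per CZK.

1.1126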